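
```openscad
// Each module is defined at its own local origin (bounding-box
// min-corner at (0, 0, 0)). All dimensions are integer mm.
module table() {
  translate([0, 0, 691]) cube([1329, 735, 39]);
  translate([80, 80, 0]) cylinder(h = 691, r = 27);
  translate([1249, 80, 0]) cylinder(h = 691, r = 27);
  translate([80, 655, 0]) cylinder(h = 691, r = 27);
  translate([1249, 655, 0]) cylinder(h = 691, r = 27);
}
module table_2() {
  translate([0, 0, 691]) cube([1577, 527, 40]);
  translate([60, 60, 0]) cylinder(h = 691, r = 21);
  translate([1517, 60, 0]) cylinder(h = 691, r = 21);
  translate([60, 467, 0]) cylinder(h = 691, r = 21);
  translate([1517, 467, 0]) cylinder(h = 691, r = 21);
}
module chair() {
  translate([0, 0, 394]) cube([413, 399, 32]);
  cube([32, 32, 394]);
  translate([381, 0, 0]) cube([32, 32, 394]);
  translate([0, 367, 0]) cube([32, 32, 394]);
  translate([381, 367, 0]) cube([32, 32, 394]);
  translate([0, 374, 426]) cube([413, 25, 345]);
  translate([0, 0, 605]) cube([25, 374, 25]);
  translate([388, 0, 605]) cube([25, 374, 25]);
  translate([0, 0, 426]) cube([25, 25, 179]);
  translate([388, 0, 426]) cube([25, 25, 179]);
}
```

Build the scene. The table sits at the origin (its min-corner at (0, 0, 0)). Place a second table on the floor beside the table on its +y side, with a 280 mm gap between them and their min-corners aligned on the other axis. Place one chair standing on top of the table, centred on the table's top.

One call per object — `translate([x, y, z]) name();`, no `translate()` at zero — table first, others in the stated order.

table();
translate([0, 1015, 0]) table_2();
translate([458, 168, 730]) chair();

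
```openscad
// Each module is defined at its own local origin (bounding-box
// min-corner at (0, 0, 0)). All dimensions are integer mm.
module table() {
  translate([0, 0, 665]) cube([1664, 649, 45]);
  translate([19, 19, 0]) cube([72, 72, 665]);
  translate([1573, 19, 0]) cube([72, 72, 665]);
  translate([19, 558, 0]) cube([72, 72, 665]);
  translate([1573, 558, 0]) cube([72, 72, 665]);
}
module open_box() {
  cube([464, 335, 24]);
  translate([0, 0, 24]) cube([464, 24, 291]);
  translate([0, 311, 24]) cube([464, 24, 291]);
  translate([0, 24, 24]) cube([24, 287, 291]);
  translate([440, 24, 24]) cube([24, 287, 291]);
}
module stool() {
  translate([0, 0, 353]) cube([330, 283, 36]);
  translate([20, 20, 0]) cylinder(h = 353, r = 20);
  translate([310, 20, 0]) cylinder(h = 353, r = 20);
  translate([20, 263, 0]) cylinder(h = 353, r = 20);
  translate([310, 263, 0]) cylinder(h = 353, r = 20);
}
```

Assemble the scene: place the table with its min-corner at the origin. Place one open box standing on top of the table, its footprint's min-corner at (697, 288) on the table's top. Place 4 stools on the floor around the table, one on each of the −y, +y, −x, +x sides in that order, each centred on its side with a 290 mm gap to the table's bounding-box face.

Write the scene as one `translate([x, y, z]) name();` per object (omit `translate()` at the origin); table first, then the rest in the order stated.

table();
translate([697, 288, 710]) open_box();
translate([667, -573, 0]) stool();
translate([667, 939, 0]) stool();
translate([-620, 183, 0]) stool();
translate([1954, 183, 0]) stool();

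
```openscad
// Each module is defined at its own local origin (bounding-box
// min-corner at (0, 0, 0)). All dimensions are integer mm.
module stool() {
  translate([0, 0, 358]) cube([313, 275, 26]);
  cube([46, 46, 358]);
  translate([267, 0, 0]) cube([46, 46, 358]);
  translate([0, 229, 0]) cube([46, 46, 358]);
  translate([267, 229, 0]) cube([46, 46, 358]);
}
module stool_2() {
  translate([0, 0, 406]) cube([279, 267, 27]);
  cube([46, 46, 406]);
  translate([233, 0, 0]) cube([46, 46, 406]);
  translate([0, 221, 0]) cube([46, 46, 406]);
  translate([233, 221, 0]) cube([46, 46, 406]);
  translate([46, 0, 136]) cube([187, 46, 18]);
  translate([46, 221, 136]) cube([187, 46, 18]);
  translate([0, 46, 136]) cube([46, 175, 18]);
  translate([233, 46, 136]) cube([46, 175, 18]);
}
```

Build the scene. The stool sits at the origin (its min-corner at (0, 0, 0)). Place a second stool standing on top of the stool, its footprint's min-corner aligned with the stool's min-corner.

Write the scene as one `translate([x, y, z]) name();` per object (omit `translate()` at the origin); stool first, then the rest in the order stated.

stool();
translate([0, 0, 384]) stool_2();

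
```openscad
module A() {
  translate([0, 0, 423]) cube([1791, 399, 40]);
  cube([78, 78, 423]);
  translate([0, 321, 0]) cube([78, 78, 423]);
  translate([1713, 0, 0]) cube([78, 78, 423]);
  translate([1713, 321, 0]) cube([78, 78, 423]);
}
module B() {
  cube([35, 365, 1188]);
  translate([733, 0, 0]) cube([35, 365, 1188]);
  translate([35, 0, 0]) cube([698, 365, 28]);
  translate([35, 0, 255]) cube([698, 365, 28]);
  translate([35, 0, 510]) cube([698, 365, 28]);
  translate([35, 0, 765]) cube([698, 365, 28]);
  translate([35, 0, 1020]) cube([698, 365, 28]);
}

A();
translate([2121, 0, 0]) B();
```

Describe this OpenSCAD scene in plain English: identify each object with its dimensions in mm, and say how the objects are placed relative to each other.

A is a bench: a 1791×399 mm seat slab, 40 mm thick, top at z = 463 mm, on four 78×78 mm square legs flush with the seat corners and standing on z = 0.

B is an open bookshelf. Two side panels, each 35 mm thick, 365 mm deep and 1188 mm tall, stand 768 mm apart (outside-to-outside). Between them sit 5 shelves, each 28 mm thick and 365 mm deep, spanning the full gap between the sides. The bottom shelf rests on the floor (its underside at z = 0) and the clear gap between one shelf's top and the next shelf's underside is 227 mm.

The bookshelf is on the floor beside the bench on its +x side.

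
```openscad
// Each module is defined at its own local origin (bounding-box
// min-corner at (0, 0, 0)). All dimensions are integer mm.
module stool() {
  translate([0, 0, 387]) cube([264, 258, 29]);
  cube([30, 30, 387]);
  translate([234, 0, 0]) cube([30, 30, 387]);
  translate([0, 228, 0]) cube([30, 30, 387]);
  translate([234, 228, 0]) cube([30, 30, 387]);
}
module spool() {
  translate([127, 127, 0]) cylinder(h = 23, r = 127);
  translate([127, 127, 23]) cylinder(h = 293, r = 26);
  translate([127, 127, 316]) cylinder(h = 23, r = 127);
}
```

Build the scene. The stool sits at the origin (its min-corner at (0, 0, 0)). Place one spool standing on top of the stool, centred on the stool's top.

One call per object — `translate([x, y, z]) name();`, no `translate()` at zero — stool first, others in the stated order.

stool();
translate([5, 2, 416]) spool();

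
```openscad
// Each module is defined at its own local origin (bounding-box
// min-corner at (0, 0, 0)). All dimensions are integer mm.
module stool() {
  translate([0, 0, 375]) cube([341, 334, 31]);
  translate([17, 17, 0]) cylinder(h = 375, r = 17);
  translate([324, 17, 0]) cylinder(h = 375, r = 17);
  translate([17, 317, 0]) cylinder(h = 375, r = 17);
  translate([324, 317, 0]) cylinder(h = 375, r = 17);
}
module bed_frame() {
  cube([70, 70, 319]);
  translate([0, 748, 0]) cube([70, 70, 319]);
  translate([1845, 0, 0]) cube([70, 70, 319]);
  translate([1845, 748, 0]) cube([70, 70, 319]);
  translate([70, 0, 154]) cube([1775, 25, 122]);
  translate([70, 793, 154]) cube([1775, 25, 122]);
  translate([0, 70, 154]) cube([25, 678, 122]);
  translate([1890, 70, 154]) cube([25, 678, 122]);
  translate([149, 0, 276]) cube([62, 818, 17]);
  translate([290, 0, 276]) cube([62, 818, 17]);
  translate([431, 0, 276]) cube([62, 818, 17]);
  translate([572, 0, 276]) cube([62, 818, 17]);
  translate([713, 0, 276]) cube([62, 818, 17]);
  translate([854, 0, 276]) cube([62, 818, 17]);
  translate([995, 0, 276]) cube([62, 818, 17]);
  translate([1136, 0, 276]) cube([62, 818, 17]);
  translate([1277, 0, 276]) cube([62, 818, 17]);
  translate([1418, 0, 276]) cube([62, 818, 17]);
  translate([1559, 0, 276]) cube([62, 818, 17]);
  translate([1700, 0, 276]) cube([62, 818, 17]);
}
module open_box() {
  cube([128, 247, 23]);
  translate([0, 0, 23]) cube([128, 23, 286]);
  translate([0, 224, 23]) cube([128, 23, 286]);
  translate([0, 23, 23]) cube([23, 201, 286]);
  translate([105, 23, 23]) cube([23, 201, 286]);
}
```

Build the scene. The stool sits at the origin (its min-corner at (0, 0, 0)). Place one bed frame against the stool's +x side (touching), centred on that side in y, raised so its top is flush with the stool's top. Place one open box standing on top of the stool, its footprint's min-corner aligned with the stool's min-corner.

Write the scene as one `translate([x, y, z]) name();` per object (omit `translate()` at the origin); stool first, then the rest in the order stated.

stool();
translate([341, -242, 87]) bed_frame();
translate([0, 0, 406]) open_box();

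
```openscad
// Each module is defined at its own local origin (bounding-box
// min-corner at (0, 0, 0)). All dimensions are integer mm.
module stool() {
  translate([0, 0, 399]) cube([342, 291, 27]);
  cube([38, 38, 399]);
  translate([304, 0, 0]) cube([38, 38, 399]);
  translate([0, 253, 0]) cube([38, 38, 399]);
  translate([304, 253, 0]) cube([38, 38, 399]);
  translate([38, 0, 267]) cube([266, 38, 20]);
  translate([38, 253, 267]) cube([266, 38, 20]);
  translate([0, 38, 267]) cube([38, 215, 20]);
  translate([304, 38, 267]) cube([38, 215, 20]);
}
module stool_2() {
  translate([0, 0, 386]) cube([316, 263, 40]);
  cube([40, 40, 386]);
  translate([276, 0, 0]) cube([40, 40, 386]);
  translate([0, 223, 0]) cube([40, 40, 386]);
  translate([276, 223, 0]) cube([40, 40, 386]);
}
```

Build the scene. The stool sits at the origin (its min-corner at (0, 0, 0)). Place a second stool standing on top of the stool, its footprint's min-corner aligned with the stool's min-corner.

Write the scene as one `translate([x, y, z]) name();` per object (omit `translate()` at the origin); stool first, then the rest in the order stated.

stool();
translate([0, 0, 426]) stool_2();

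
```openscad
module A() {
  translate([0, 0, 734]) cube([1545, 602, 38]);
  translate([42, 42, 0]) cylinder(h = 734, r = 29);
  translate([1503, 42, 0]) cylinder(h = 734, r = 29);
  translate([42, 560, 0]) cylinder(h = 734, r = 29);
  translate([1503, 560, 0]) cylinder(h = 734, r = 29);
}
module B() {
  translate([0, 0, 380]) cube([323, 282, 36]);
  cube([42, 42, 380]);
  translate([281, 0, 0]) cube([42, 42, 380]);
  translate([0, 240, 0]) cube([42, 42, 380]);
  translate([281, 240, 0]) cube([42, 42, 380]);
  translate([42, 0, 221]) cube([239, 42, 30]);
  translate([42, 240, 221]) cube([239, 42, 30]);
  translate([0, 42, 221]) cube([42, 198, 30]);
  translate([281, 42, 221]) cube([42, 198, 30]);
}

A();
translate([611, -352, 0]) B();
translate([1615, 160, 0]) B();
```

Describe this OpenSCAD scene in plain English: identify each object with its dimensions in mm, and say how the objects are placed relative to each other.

A is a table with a 1545×602 mm rectangular top, 38 mm thick, top surface at z = 772 mm, supported by four round legs of 58 mm diameter, each leg's bounding box inset 13 mm from the nearest pair of top edges, running from the floor.

B is a simple wooden stool: a rectangular seat 323 mm (x) by 282 mm (y), 36 mm thick, top face at z = 416 mm, on four square legs, each 42×42 mm in cross-section. The legs rest on z = 0, each flush with a corner of the seat. Four stretchers, 42 mm wide and 30 mm tall, connect adjacent legs with their undersides at z = 221 mm, each running between the inner faces of the legs it joins and aligned with the legs' outer faces on the other axis.

Two stools sit around the table at the −y, +x sides.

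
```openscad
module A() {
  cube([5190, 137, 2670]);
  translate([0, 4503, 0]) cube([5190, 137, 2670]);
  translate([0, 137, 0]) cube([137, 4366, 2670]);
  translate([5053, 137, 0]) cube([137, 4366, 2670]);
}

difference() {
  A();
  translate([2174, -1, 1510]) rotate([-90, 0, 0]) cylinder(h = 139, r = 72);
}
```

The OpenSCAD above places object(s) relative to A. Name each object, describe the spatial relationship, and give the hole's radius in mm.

The subtracted cylinder has r = 72 mm.

A is a house frame. The house frame has a circular hole through its front wall. The hole's radius is 72 mm.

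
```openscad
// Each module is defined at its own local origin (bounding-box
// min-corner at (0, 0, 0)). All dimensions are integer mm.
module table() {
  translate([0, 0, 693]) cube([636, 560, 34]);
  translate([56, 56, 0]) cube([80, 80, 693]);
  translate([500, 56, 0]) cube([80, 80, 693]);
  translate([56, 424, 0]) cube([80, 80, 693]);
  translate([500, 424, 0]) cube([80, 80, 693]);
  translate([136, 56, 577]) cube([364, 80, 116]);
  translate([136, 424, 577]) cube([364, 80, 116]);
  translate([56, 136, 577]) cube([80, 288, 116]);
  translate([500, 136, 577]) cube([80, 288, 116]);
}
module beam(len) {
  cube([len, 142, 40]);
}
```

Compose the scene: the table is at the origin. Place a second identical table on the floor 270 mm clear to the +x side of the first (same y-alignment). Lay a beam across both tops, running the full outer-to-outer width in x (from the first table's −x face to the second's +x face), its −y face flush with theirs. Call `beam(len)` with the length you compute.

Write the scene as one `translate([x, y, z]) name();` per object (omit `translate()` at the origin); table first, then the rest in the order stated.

table();
translate([906, 0, 0]) table();
translate([0, 0, 727]) beam(1542);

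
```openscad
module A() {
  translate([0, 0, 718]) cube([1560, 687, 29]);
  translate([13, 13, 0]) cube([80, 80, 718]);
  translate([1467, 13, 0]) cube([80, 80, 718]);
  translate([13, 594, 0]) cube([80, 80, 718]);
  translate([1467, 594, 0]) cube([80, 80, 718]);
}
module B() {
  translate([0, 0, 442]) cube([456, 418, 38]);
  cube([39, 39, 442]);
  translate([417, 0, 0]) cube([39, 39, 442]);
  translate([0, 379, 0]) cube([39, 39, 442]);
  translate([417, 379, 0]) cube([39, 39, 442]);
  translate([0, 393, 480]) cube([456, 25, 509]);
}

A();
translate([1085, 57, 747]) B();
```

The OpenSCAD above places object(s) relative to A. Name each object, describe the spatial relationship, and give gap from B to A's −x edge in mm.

The chair's min-x is at 1085; the table's min-x is 0; gap = 1085 mm.

A is a table. B is a chair. The chair is on top of the table. The gap from the chair to the table's −x edge is 1085 mm.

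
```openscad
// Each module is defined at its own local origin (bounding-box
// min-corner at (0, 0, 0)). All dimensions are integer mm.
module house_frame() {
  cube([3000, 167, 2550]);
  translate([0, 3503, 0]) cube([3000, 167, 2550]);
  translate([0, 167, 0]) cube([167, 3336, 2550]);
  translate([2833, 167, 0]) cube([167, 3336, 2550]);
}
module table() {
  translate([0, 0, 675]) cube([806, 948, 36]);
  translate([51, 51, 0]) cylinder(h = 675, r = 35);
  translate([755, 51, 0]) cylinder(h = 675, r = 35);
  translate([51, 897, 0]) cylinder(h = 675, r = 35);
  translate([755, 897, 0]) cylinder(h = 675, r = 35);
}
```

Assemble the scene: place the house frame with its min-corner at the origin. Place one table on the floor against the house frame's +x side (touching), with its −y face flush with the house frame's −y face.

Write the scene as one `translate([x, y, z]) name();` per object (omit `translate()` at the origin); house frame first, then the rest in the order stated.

house_frame();
translate([3000, 0, 0]) table();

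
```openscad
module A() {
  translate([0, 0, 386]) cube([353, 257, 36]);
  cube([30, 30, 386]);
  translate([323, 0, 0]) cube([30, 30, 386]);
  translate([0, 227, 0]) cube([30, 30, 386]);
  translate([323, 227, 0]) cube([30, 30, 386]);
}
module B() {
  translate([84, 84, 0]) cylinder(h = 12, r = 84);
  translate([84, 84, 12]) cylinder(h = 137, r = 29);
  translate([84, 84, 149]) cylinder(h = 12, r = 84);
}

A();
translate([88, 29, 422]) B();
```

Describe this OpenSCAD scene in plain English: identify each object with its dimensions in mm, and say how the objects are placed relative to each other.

A is a four-legged stool. The seat is 353×257 mm, 36 mm thick, top at z = 422 mm. It stands on four square legs, each 30×30 mm in cross-section, from z = 0 to the seat underside, each flush with a corner of the seat.

B is a spool: two coaxial disc flanges of radius 84 mm and thickness 12 mm, joined by a core cylinder of radius 29 mm and height 137 mm. The lower flange rests on z = 0 and the three cylinders share a vertical axis.

The spool is on top of the stool.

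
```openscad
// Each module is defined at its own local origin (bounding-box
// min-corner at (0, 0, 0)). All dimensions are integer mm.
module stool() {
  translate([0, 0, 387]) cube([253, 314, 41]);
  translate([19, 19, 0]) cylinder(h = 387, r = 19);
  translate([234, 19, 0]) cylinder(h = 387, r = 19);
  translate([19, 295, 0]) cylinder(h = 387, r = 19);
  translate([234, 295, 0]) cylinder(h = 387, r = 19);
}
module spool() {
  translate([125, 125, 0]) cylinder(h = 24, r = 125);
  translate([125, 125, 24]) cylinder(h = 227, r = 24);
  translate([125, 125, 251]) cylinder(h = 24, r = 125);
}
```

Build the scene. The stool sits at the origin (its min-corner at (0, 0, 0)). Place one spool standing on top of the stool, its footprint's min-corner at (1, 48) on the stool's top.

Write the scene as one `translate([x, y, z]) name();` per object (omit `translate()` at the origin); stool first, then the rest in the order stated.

stool();
translate([1, 48, 428]) spool();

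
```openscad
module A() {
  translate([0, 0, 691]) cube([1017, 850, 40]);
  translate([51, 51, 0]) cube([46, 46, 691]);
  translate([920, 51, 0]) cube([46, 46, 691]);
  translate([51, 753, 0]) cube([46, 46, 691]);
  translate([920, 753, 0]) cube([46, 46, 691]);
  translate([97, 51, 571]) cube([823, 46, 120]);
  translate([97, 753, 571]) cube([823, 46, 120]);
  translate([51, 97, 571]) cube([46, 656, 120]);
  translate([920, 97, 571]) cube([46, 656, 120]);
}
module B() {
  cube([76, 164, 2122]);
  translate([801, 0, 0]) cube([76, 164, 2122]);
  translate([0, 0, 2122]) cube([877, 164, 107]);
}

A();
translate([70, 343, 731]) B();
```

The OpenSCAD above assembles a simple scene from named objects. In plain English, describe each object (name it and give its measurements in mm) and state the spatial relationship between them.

A is a table: top 1017 mm (x) × 850 mm (y), 40 mm thick, upper face at z = 731 mm, on four 46×46 mm square legs, each inset 51 mm from the nearest pair of top edges, running from z = 0 to the bottom of the top. Four apron rails, 46 mm thick and 120 mm tall, run between adjacent legs with their top edges flush with the underside of the top and their outer faces flush with the legs' outer faces.

B is a door frame. The clear opening is 725 mm wide and 2122 mm high. Two 76 mm wide jambs, 164 mm deep, stand either side of the opening from the floor to the top of the opening. A 107 mm thick head sits across the top of both jambs, spanning the full outside width of the frame.

The door frame is on top of the table, centred.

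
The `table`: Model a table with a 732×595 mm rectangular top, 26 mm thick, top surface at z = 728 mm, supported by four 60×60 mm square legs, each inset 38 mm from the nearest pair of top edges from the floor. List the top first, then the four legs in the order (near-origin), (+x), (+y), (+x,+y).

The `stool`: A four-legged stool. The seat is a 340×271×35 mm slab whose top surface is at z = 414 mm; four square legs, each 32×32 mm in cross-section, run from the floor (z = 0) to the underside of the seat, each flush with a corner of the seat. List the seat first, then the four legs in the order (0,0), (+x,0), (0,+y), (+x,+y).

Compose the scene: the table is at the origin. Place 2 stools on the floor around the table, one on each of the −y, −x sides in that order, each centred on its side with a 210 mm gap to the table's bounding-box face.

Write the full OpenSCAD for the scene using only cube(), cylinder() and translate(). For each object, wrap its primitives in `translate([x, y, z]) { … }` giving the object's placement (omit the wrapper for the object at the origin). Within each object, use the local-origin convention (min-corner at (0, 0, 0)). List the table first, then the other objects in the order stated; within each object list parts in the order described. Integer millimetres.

translate([0, 0, 702]) cube([732, 595, 26]);
translate([38, 38, 0]) cube([60, 60, 702]);
translate([634, 38, 0]) cube([60, 60, 702]);
translate([38, 497, 0]) cube([60, 60, 702]);
translate([634, 497, 0]) cube([60, 60, 702]);
translate([196, -481, 0]) {
  translate([0, 0, 379]) cube([340, 271, 35]);
  cube([32, 32, 379]);
  translate([308, 0, 0]) cube([32, 32, 379]);
  translate([0, 239, 0]) cube([32, 32, 379]);
  translate([308, 239, 0]) cube([32, 32, 379]);
}
translate([-550, 162, 0]) {
  translate([0, 0, 379]) cube([340, 271, 35]);
  cube([32, 32, 379]);
  translate([308, 0, 0]) cube([32, 32, 379]);
  translate([0, 239, 0]) cube([32, 32, 379]);
  translate([308, 239, 0]) cube([32, 32, 379]);
}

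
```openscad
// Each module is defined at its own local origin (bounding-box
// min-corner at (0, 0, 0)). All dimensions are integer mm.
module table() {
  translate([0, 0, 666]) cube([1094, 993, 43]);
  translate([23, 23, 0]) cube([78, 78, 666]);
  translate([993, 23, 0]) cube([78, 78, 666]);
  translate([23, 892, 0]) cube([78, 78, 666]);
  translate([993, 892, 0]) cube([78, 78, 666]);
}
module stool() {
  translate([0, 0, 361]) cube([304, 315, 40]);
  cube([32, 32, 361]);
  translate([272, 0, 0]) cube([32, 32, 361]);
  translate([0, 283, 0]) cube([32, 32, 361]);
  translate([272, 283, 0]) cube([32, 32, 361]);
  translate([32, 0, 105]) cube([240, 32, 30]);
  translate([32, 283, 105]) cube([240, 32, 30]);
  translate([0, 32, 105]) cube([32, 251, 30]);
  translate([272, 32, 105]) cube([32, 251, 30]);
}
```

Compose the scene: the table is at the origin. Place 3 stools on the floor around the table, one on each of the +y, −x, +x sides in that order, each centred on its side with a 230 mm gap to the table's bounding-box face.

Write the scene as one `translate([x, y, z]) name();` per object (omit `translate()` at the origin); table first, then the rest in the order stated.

table();
translate([395, 1223, 0]) stool();
translate([-534, 339, 0]) stool();
translate([1324, 339, 0]) stool();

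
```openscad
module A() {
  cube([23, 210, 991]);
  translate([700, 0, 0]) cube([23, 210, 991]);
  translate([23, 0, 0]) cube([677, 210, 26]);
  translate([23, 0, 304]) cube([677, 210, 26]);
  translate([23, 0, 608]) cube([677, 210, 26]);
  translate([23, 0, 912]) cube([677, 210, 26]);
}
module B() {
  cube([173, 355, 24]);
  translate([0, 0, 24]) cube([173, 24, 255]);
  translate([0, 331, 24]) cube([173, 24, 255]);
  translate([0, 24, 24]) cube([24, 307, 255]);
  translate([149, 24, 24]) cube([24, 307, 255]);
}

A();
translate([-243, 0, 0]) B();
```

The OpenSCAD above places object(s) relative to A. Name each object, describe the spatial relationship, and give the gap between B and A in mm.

The open box's nearest face is 70 mm from the bookshelf's −x face.

A is a bookshelf. B is an open box. The open box is on the floor beside the bookshelf on its −x side. The gap between the open box and the bookshelf is 70 mm.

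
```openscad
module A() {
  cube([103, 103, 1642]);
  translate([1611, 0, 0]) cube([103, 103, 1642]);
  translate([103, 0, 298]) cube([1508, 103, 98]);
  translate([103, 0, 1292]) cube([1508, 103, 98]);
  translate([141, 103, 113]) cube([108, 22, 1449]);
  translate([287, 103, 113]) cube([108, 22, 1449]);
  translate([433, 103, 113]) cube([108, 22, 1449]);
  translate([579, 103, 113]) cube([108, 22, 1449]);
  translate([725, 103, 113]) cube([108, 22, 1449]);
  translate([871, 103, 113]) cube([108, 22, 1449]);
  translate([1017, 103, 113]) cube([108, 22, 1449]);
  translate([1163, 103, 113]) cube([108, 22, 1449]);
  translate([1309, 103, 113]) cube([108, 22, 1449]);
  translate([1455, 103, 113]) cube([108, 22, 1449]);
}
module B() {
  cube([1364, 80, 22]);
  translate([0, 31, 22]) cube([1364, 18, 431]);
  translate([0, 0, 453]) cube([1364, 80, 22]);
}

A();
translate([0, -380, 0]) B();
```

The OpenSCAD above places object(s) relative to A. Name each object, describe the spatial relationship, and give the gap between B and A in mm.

A is a fence section. B is an I-beam. The I-beam is on the floor beside the fence section on its −y side. The gap between the I-beam and the fence section is 300 mm.

The I-beam's nearest face is 300 mm from the fence section's −y face.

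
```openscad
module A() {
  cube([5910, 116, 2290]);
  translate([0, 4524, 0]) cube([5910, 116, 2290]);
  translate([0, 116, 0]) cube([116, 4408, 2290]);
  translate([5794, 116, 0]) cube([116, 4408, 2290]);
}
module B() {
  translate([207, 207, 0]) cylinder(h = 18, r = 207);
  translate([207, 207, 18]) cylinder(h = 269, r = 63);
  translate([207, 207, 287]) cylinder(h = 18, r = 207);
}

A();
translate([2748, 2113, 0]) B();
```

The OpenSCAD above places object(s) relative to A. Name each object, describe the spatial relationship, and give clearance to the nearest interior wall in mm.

Clearances: x = 2632, y = 1997; minimum 1997 mm.

A is a house frame. B is a spool. The spool sits inside the house frame, centred. The clearance to the nearest interior wall is 1997 mm.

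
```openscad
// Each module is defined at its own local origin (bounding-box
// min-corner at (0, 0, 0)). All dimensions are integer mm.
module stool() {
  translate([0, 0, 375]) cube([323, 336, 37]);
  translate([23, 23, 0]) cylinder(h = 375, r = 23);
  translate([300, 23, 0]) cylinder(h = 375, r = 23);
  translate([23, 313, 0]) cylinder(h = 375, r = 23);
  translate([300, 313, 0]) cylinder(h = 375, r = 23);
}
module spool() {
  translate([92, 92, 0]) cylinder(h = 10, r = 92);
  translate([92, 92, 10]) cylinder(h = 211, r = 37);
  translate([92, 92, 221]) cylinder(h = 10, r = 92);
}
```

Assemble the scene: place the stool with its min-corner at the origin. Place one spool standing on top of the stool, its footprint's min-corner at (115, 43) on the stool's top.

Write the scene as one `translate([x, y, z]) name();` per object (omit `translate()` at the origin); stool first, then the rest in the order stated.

stool();
translate([115, 43, 412]) spool();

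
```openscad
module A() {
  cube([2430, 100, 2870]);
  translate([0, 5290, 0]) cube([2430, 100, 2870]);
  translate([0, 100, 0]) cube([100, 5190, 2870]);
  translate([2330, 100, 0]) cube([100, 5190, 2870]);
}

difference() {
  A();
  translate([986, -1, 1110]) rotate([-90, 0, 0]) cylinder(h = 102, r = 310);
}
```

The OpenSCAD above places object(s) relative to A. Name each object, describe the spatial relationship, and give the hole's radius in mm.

A is a house frame. The house frame has a circular hole through its front wall. The hole's radius is 310 mm.

The subtracted cylinder has r = 310 mm.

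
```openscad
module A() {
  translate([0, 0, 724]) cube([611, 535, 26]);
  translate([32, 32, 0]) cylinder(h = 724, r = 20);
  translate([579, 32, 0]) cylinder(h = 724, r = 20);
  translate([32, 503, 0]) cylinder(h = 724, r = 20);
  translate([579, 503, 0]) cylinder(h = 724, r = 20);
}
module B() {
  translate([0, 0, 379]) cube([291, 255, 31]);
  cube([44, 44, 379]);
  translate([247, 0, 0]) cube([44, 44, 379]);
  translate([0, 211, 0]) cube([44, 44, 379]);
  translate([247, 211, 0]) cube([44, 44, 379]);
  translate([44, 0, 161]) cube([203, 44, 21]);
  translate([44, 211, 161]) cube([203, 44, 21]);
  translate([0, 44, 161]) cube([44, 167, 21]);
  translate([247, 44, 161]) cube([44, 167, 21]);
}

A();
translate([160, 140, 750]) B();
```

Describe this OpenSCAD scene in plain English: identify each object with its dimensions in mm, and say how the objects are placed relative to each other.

A is a rectangular dining table. The top is 611×535×26 mm with its upper surface at z = 750 mm. It stands on four round legs of 40 mm diameter, each leg's bounding box inset 12 mm from the nearest pair of top edges, running from the floor to the underside of the top.

B is a four-legged stool. The seat is 291×255 mm, 31 mm thick, top at z = 410 mm. It stands on four square legs, each 44×44 mm in cross-section, from z = 0 to the seat underside, each flush with a corner of the seat. Four stretchers, 44 mm wide and 21 mm tall, connect adjacent legs with their undersides at z = 161 mm, each running between the inner faces of the legs it joins and aligned with the legs' outer faces on the other axis.

The stool is on top of the table, centred.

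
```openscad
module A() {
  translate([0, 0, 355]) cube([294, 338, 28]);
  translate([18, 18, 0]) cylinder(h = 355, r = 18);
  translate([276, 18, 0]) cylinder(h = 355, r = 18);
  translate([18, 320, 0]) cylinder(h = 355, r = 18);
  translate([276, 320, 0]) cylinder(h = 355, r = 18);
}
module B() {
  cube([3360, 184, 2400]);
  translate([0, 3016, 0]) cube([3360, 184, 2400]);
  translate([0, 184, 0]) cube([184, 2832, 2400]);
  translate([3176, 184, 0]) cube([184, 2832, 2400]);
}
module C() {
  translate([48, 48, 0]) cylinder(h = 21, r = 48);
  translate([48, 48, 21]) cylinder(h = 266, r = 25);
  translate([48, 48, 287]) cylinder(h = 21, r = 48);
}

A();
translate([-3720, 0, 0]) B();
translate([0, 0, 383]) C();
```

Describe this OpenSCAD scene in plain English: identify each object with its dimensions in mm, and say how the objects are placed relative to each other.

A is a four-legged stool. The seat is a 294×338×28 mm slab whose top surface is at z = 383 mm; four round legs, each 36 mm in diameter, run from the floor (z = 0) to the underside of the seat, each leg's axis is inset half a diameter from the nearest pair of seat edges (so the leg's bounding box is flush with the corner).

B is a box-shaped house frame (walls only): outside footprint 3360×3200 mm, wall height 2400 mm, wall thickness 184 mm. The two y-facing walls run the full x-width; the two x-facing walls fit between the inner faces of the y-facing walls.

C is a spool: two coaxial disc flanges of radius 48 mm and thickness 21 mm, joined by a core cylinder of radius 25 mm and height 266 mm. The lower flange rests on z = 0 and the three cylinders share a vertical axis.

The house frame is on the floor beside the stool on its −x side. The spool is on top of the stool.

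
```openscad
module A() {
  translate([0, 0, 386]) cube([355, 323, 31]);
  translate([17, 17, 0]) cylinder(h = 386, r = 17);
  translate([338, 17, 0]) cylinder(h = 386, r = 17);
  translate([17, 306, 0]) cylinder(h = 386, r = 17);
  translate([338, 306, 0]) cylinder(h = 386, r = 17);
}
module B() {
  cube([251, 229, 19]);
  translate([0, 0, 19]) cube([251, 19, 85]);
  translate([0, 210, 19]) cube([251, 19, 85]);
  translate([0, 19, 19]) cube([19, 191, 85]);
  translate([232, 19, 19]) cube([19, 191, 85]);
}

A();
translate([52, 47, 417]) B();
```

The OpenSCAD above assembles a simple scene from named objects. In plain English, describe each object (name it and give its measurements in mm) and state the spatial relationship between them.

A is a simple wooden stool: a rectangular seat 355 mm (x) by 323 mm (y), 31 mm thick, top face at z = 417 mm, on four round legs, each 34 mm in diameter. The legs rest on z = 0, each leg's axis is inset half a diameter from the nearest pair of seat edges (so the leg's bounding box is flush with the corner).

B is an open-topped rectangular box: outside dimensions 251×229×104 mm, with a uniform wall and base thickness of 19 mm. The base is a full 251×229 slab on the floor; four walls sit on top of the base. The front and back walls (the −y and +y sides) span the full width; the two side walls fit between them.

The open box is on top of the stool, centred.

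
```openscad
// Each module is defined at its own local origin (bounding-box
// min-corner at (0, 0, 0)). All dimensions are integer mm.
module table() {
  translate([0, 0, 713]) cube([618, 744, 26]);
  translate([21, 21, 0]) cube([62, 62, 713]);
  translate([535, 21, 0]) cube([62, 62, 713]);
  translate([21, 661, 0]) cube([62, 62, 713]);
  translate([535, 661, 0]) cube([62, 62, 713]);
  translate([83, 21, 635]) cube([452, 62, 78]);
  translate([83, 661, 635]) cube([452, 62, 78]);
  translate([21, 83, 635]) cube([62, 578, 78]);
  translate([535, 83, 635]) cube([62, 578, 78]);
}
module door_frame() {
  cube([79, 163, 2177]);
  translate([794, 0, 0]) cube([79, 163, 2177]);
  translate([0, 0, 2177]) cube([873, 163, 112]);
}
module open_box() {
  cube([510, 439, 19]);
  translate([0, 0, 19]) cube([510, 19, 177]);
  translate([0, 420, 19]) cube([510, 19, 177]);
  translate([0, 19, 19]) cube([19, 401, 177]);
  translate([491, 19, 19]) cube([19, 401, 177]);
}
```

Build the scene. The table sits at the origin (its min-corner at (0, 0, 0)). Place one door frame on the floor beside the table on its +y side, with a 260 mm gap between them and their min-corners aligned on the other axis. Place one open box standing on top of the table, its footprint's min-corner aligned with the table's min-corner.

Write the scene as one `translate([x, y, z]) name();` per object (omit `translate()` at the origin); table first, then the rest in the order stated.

table();
translate([0, 1004, 0]) door_frame();
translate([0, 0, 739]) open_box();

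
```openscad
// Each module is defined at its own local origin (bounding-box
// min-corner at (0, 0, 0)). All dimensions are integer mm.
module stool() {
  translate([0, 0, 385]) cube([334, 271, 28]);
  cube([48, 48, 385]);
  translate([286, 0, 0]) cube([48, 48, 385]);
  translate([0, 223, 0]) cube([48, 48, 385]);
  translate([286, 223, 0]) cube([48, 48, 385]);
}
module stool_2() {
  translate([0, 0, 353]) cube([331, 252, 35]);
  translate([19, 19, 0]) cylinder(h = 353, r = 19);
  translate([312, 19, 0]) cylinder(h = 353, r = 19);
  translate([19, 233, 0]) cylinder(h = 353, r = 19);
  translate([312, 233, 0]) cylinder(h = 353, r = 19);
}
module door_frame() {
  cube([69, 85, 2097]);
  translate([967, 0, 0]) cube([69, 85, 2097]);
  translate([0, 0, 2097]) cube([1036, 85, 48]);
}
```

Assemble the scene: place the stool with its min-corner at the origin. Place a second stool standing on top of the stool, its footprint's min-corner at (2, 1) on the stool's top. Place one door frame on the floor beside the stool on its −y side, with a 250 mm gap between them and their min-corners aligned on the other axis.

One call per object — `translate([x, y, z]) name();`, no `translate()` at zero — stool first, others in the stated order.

stool();
translate([2, 1, 413]) stool_2();
translate([0, -335, 0]) door_frame();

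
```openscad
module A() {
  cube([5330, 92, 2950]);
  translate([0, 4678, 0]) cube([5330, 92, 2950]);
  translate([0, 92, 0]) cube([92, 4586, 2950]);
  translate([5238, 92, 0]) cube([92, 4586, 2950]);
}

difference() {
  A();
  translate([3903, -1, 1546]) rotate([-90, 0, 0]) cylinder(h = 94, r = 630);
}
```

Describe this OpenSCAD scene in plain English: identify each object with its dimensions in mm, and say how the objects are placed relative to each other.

A is a box-shaped house frame (walls only): outside footprint 5330×4770 mm, wall height 2950 mm, wall thickness 92 mm. The two y-facing walls run the full x-width; the two x-facing walls fit between the inner faces of the y-facing walls.

The house frame has a circular hole of radius 630 mm through its front wall, centred at (x = 3903, z = 1546).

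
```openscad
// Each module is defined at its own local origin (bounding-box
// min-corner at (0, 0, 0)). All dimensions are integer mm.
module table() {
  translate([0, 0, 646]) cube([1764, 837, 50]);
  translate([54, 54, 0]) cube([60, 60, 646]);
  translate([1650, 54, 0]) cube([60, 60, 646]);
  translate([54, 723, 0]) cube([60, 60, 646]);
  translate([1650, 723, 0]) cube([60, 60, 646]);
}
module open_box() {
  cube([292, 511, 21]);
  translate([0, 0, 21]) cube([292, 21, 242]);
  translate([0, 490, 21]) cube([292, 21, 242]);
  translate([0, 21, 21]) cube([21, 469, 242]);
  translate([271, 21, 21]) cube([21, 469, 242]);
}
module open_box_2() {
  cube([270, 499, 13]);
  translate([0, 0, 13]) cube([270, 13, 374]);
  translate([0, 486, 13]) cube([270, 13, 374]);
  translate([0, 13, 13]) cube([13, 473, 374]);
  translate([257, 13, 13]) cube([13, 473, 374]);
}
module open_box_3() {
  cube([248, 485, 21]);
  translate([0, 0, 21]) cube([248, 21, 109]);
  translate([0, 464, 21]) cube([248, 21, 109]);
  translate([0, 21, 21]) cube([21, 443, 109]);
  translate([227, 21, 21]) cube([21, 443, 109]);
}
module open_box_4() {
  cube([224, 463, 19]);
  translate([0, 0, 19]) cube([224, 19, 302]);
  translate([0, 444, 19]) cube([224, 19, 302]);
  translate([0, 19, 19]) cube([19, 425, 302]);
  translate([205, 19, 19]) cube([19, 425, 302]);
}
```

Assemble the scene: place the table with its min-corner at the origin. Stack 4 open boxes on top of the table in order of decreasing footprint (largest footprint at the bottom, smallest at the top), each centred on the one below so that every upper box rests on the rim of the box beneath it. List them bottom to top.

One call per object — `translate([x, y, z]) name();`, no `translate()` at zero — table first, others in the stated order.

table();
translate([736, 163, 696]) open_box();
translate([747, 169, 959]) open_box_2();
translate([758, 176, 1346]) open_box_3();
translate([770, 187, 1476]) open_box_4();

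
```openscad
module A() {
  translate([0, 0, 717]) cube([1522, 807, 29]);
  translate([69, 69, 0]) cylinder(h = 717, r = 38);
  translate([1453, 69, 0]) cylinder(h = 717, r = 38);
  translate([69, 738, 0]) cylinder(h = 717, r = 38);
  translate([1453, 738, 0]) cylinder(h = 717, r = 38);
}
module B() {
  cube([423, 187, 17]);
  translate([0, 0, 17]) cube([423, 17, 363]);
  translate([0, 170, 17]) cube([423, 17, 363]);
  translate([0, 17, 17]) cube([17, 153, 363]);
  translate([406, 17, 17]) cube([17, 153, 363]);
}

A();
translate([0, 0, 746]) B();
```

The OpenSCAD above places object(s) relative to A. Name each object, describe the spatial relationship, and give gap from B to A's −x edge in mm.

A is a table. B is an open box. The open box is on top of the table. The gap from the open box to the table's −x edge is 0 mm.

The open box's min-x is at 0; the table's min-x is 0; gap = 0 mm.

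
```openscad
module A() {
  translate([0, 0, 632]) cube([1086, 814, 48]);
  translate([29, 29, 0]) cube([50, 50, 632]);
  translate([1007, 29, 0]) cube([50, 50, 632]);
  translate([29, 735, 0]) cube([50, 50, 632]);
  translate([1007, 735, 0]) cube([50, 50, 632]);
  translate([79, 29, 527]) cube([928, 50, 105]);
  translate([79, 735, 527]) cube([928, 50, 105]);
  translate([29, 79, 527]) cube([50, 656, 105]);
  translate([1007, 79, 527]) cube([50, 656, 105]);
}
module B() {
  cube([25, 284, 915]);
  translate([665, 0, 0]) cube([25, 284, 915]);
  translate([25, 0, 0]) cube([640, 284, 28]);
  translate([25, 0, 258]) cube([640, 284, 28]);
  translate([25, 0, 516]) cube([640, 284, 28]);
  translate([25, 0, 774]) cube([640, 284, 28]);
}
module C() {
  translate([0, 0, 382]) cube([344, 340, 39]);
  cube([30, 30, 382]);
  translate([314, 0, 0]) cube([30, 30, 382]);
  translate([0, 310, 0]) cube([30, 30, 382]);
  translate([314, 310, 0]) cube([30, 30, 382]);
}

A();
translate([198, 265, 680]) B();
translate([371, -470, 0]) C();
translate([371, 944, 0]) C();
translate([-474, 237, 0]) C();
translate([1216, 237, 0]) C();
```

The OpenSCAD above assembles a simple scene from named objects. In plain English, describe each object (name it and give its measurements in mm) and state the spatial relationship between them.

A is a rectangular dining table. The top is 1086×814×48 mm with its upper surface at z = 680 mm. It stands on four 50×50 mm square legs, each inset 29 mm from the nearest pair of top edges, running from the floor to the underside of the top. Four apron rails, 50 mm thick and 105 mm tall, run between adjacent legs with their top edges flush with the underside of the top and their outer faces flush with the legs' outer faces.

B is an open bookshelf. Two side panels, each 25 mm thick, 284 mm deep and 915 mm tall, stand 690 mm apart (outside-to-outside). Between them sit 4 shelves, each 28 mm thick and 284 mm deep, spanning the full gap between the sides. The bottom shelf rests on the floor (its underside at z = 0) and the clear gap between one shelf's top and the next shelf's underside is 230 mm.

C is a four-legged stool. The seat is 344×340 mm, 39 mm thick, top at z = 421 mm. It stands on four square legs, each 30×30 mm in cross-section, from z = 0 to the seat underside, each flush with a corner of the seat.

The bookshelf is on top of the table, centred. Four stools sit around the table at the −y, +y, −x, +x sides.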